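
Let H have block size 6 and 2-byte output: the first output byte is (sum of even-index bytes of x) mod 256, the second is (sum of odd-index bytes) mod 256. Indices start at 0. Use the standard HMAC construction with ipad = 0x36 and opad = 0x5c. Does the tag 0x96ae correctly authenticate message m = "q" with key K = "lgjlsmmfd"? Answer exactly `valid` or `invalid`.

Key "lgjlsmmfd" = 6c 67 6a 6c 73 6d 6d 66 64 is 9 bytes > B = 6, so hash it first: H(key) = 1a a6, then zero-pad to 6 bytes: K' = 1a a6 00 00 00 00.
K' ⊕ ipad = 2c 90 36 36 36 36; K' ⊕ opad = 46 fa 5c 5c 5c 5c.
Inner hash: even-index sum = 265 mod 256 = 9; odd-index sum = 252 mod 256 = 252 → 09 fc.
Outer hash (recomputed tag): even-index sum = 263 mod 256 = 7; odd-index sum = 686 mod 256 = 174 → 07 ae.
Recomputed tag = 07ae; claimed = 96ae → mismatch.

invalid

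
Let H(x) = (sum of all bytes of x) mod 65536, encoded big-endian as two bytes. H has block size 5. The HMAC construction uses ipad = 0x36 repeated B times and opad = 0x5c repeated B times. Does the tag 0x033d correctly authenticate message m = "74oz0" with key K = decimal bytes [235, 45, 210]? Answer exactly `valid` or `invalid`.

Key decimal bytes [235, 45, 210] = eb 2d d2 is 3 bytes ≤ B = 5; zero-pad to 5 bytes: K' = eb 2d d2 00 00.
K' ⊕ ipad = dd 1b e4 36 36; K' ⊕ opad = b7 71 8e 5c 5c.
Inner hash: sum = 221+27+228+54+54+55+52+111+122+48 = 972 → 03 cc.
Outer hash (recomputed tag): sum = 183+113+142+92+92+3+204 = 829 → 03 3d.
Recomputed tag = 033d; claimed = 033d → match.

valid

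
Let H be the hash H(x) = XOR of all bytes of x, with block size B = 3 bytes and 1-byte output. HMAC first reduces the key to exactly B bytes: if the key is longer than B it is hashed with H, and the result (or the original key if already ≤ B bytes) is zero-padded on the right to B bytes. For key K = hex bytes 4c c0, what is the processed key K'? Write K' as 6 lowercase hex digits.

Key hex bytes 4c c0 is 2 bytes ≤ B = 3; zero-pad to 3 bytes: K' = 4c c0 00.

4cc000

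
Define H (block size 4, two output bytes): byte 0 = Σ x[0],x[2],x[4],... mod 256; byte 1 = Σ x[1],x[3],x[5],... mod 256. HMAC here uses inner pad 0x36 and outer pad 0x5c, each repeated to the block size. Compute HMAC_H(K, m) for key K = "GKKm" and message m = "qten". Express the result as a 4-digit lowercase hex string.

f602

Key "GKKm" = 47 4b 4b 6d is exactly B = 4 bytes: K' = 47 4b 4b 6d.
K' ⊕ ipad = 71 7d 7d 5b.  K' ⊕ opad = 1b 17 17 31.
Inner input = (K'⊕ipad) ∥ m = 71 7d 7d 5b ∥ 71 74 65 6e.
Inner hash: even-index sum = 452 mod 256 = 196; odd-index sum = 442 mod 256 = 186 → c4 ba.
Outer input = (K'⊕opad) ∥ inner = 1b 17 17 31 ∥ c4 ba.
Outer hash (tag): even-index sum = 246 mod 256 = 246; odd-index sum = 258 mod 256 = 2 → f6 02.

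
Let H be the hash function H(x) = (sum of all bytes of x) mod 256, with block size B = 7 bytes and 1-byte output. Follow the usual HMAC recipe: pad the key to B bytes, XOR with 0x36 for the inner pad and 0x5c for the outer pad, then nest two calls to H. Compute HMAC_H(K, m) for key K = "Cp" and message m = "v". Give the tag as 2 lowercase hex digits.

56

Key "Cp" = 43 70 is 2 bytes ≤ B = 7; zero-pad to 7 bytes: K' = 43 70 00 00 00 00 00.
K' ⊕ ipad = 75 46 36 36 36 36 36.  K' ⊕ opad = 1f 2c 5c 5c 5c 5c 5c.
Inner input = (K'⊕ipad) ∥ m = 75 46 36 36 36 36 36 ∥ 76.
Inner hash: sum = 117+70+54+54+54+54+54+118 = 575; mod 256 = 63 → 3f.
Outer input = (K'⊕opad) ∥ inner = 1f 2c 5c 5c 5c 5c 5c ∥ 3f.
Outer hash (tag): sum = 31+44+92+92+92+92+92+63 = 598; mod 256 = 86 → 56.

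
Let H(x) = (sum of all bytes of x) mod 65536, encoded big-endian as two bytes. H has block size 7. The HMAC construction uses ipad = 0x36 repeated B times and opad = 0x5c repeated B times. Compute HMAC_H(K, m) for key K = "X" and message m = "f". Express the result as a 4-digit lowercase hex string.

0246

Key "X" = 58 is 1 byte ≤ B = 7; zero-pad to 7 bytes: K' = 58 00 00 00 00 00 00.
K' ⊕ ipad = 6e 36 36 36 36 36 36.  K' ⊕ opad = 04 5c 5c 5c 5c 5c 5c.
Inner input = (K'⊕ipad) ∥ m = 6e 36 36 36 36 36 36 ∥ 66.
Inner hash: sum = 110+54+54+54+54+54+54+102 = 536 → 02 18.
Outer input = (K'⊕opad) ∥ inner = 04 5c 5c 5c 5c 5c 5c ∥ 02 18.
Outer hash (tag): sum = 4+92+92+92+92+92+92+2+24 = 582 → 02 46.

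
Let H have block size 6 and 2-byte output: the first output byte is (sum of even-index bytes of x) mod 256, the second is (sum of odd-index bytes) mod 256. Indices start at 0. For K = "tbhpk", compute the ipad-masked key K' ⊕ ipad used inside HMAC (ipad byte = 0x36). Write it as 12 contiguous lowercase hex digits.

Key "tbhpk" = 74 62 68 70 6b is 5 bytes ≤ B = 6; zero-pad to 6 bytes: K' = 74 62 68 70 6b 00.
XOR each byte with 0x36: 74⊕36=42, 62⊕36=54, 68⊕36=5e, 70⊕36=46, 6b⊕36=5d, 00⊕36=36.

42545e465d36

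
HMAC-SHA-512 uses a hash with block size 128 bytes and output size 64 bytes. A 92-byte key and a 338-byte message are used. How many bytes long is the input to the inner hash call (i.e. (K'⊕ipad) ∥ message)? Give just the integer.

Key is 92 ≤ 128 bytes, zero-padded: |K'| = 128.
Inner input = (K'⊕ipad) ∥ m → 128 + 338 = 466 bytes.

466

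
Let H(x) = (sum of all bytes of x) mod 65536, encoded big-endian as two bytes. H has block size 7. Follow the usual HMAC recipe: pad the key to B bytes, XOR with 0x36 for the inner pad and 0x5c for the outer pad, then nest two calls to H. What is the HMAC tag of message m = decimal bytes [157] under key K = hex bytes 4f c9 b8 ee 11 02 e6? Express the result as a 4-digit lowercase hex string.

Key hex bytes 4f c9 b8 ee 11 02 e6 is exactly B = 7 bytes: K' = 4f c9 b8 ee 11 02 e6.
K' ⊕ ipad = 79 ff 8e d8 27 34 d0.  K' ⊕ opad = 13 95 e4 b2 4d 5e ba.
Inner input = (K'⊕ipad) ∥ m = 79 ff 8e d8 27 34 d0 ∥ 9d.
Inner hash: sum = 121+255+142+216+39+52+208+157 = 1190 → 04 a6.
Outer input = (K'⊕opad) ∥ inner = 13 95 e4 b2 4d 5e ba ∥ 04 a6.
Outer hash (tag): sum = 19+149+228+178+77+94+186+4+166 = 1101 → 04 4d.

044d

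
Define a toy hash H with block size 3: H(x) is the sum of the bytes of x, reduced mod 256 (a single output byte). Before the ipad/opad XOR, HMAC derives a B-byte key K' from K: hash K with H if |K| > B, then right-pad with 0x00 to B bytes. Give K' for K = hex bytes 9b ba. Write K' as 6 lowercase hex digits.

Key hex bytes 9b ba is 2 bytes ≤ B = 3; zero-pad to 3 bytes: K' = 9b ba 00.

9bba00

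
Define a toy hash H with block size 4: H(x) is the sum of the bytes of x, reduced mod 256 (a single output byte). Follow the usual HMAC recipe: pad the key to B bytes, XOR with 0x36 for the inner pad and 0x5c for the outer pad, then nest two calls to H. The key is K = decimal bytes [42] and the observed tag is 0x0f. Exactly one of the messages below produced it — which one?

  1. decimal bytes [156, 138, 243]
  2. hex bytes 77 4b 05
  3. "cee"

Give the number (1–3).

2

Key decimal bytes [42] = 2a is 1 byte ≤ B = 4; zero-pad to 4 bytes: K' = 2a 00 00 00.
K' ⊕ ipad = 1c 36 36 36; K' ⊕ opad = 76 5c 5c 5c.
m1: inner = H(1c 36 36 36 9c 8a f3) = d7; tag = H(76 5c 5c 5c d7) = 61
m2: inner = H(1c 36 36 36 77 4b 05) = 85; tag = H(76 5c 5c 5c 85) = 0f ← matches
m3: inner = H(1c 36 36 36 63 65 65) = eb; tag = H(76 5c 5c 5c eb) = 75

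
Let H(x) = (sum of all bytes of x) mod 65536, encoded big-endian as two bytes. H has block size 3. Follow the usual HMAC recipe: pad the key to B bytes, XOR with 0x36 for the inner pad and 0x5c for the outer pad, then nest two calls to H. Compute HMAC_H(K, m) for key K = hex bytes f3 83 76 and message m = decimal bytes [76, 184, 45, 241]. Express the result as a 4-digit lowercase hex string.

0297

Key hex bytes f3 83 76 is exactly B = 3 bytes: K' = f3 83 76.
K' ⊕ ipad = c5 b5 40.  K' ⊕ opad = af df 2a.
Inner input = (K'⊕ipad) ∥ m = c5 b5 40 ∥ 4c b8 2d f1.
Inner hash: sum = 197+181+64+76+184+45+241 = 988 → 03 dc.
Outer input = (K'⊕opad) ∥ inner = af df 2a ∥ 03 dc.
Outer hash (tag): sum = 175+223+42+3+220 = 663 → 02 97.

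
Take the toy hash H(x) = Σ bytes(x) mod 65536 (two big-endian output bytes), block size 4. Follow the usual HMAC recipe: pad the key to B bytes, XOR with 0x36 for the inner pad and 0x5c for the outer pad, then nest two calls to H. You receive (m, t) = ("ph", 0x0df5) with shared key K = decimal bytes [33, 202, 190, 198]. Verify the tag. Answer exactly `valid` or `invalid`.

invalid

Key decimal bytes [33, 202, 190, 198] = 21 ca be c6 is exactly B = 4 bytes: K' = 21 ca be c6.
K' ⊕ ipad = 17 fc 88 f0; K' ⊕ opad = 7d 96 e2 9a.
Inner hash: sum = 23+252+136+240+112+104 = 867 → 03 63.
Outer hash (recomputed tag): sum = 125+150+226+154+3+99 = 757 → 02 f5.
Recomputed tag = 02f5; claimed = 0df5 → mismatch.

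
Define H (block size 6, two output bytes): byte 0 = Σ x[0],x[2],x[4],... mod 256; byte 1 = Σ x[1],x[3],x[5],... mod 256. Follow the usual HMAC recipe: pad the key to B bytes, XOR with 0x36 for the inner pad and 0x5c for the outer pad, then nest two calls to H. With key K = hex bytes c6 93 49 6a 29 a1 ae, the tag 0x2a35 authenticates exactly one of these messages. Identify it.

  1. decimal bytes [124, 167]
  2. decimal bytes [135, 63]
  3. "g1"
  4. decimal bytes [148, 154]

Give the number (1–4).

1

Key hex bytes c6 93 49 6a 29 a1 ae is 7 bytes > B = 6, so hash it first: H(key) = e6 9e, then zero-pad to 6 bytes: K' = e6 9e 00 00 00 00.
K' ⊕ ipad = d0 a8 36 36 36 36; K' ⊕ opad = ba c2 5c 5c 5c 5c.
m1: inner = H(d0 a8 36 36 36 36 7c a7) = b8 bb; tag = H(ba c2 5c 5c 5c 5c b8 bb) = 2a35 ← matches
m2: inner = H(d0 a8 36 36 36 36 87 3f) = c3 53; tag = H(ba c2 5c 5c 5c 5c c3 53) = 35cd
m3: inner = H(d0 a8 36 36 36 36 67 31) = a3 45; tag = H(ba c2 5c 5c 5c 5c a3 45) = 15bf
m4: inner = H(d0 a8 36 36 36 36 94 9a) = d0 ae; tag = H(ba c2 5c 5c 5c 5c d0 ae) = 4228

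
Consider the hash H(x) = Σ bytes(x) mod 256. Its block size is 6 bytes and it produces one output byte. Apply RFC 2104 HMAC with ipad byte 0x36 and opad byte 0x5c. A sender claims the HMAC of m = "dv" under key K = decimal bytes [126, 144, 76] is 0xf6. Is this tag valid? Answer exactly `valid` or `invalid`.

valid

Key decimal bytes [126, 144, 76] = 7e 90 4c is 3 bytes ≤ B = 6; zero-pad to 6 bytes: K' = 7e 90 4c 00 00 00.
K' ⊕ ipad = 48 a6 7a 36 36 36; K' ⊕ opad = 22 cc 10 5c 5c 5c.
Inner hash: sum = 72+166+122+54+54+54+100+118 = 740; mod 256 = 228 → e4.
Outer hash (recomputed tag): sum = 34+204+16+92+92+92+228 = 758; mod 256 = 246 → f6.
Recomputed tag = f6; claimed = f6 → match.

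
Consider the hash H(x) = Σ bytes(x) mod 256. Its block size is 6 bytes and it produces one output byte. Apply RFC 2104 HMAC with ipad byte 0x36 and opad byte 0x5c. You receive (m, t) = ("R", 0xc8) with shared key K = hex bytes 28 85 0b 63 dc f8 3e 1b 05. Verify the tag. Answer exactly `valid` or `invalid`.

Key hex bytes 28 85 0b 63 dc f8 3e 1b 05 is 9 bytes > B = 6, so hash it first: H(key) = 4d, then zero-pad to 6 bytes: K' = 4d 00 00 00 00 00.
K' ⊕ ipad = 7b 36 36 36 36 36; K' ⊕ opad = 11 5c 5c 5c 5c 5c.
Inner hash: sum = 123+54+54+54+54+54+82 = 475; mod 256 = 219 → db.
Outer hash (recomputed tag): sum = 17+92+92+92+92+92+219 = 696; mod 256 = 184 → b8.
Recomputed tag = b8; claimed = c8 → mismatch.

invalid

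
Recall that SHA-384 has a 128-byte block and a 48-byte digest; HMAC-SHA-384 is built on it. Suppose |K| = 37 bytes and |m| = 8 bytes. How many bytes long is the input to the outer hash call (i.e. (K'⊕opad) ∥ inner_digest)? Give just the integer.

176

Key is 37 ≤ 128 bytes, zero-padded: |K'| = 128.
Outer input = (K'⊕opad) ∥ H(inner) → 128 + 48 = 176 bytes.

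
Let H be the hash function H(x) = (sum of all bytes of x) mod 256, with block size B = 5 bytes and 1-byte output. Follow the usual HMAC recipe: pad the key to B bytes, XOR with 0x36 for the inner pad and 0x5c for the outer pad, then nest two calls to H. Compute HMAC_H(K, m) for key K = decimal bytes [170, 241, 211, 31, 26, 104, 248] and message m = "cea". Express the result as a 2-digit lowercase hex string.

Key decimal bytes [170, 241, 211, 31, 26, 104, 248] = aa f1 d3 1f 1a 68 f8 is 7 bytes > B = 5, so hash it first: H(key) = 07, then zero-pad to 5 bytes: K' = 07 00 00 00 00.
K' ⊕ ipad = 31 36 36 36 36.  K' ⊕ opad = 5b 5c 5c 5c 5c.
Inner input = (K'⊕ipad) ∥ m = 31 36 36 36 36 ∥ 63 65 61.
Inner hash: sum = 49+54+54+54+54+99+101+97 = 562; mod 256 = 50 → 32.
Outer input = (K'⊕opad) ∥ inner = 5b 5c 5c 5c 5c ∥ 32.
Outer hash (tag): sum = 91+92+92+92+92+50 = 509; mod 256 = 253 → fd.

fd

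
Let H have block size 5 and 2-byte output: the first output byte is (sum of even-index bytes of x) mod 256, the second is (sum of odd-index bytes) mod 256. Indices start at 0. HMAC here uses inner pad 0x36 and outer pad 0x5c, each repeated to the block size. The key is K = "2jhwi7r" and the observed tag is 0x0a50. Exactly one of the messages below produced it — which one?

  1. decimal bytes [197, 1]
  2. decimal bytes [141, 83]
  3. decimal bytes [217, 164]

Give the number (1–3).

Key "2jhwi7r" = 32 6a 68 77 69 37 72 is 7 bytes > B = 5, so hash it first: H(key) = 75 18, then zero-pad to 5 bytes: K' = 75 18 00 00 00.
K' ⊕ ipad = 43 2e 36 36 36; K' ⊕ opad = 29 44 5c 5c 5c.
m1: inner = H(43 2e 36 36 36 c5 01) = b0 29; tag = H(29 44 5c 5c 5c b0 29) = 0a50 ← matches
m2: inner = H(43 2e 36 36 36 8d 53) = 02 f1; tag = H(29 44 5c 5c 5c 02 f1) = d2a2
m3: inner = H(43 2e 36 36 36 d9 a4) = 53 3d; tag = H(29 44 5c 5c 5c 53 3d) = 1ef3

1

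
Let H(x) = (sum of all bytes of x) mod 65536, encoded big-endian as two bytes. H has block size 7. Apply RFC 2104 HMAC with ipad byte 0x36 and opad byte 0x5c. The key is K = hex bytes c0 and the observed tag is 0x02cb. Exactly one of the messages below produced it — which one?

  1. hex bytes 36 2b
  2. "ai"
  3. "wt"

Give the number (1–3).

Key hex bytes c0 is 1 byte ≤ B = 7; zero-pad to 7 bytes: K' = c0 00 00 00 00 00 00.
K' ⊕ ipad = f6 36 36 36 36 36 36; K' ⊕ opad = 9c 5c 5c 5c 5c 5c 5c.
m1: inner = H(f6 36 36 36 36 36 36 36 2b) = 02 9b; tag = H(9c 5c 5c 5c 5c 5c 5c 02 9b) = 0361
m2: inner = H(f6 36 36 36 36 36 36 61 69) = 03 04; tag = H(9c 5c 5c 5c 5c 5c 5c 03 04) = 02cb ← matches
m3: inner = H(f6 36 36 36 36 36 36 77 74) = 03 25; tag = H(9c 5c 5c 5c 5c 5c 5c 03 25) = 02ec

2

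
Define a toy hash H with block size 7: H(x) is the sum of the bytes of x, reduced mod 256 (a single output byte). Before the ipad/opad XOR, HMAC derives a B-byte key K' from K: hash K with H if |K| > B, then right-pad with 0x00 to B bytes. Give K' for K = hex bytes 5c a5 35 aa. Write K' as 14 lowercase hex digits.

Key hex bytes 5c a5 35 aa is 4 bytes ≤ B = 7; zero-pad to 7 bytes: K' = 5c a5 35 aa 00 00 00.

5ca535aa000000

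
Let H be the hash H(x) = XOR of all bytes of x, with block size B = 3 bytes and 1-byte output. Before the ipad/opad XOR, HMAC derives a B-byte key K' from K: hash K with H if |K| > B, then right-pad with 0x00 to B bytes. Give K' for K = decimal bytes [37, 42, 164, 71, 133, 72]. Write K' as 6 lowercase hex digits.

|K| = 6 > B = 3, so first hash the key.
H(K): XOR 25⊕2a⊕a4⊕47⊕85⊕48 = 21.
Zero-pad H(K) = 21 to 3 bytes: K' = 21 00 00.

210000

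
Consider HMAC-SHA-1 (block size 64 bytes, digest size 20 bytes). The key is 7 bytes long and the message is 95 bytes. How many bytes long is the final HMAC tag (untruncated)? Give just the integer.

The tag is one SHA-1 digest: 20 bytes.

20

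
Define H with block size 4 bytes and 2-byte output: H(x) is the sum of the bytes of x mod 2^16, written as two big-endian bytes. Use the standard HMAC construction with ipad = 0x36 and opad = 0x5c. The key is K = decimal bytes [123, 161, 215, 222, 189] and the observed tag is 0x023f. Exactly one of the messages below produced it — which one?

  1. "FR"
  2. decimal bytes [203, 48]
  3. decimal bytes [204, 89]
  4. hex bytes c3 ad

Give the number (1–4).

2

Key decimal bytes [123, 161, 215, 222, 189] = 7b a1 d7 de bd is 5 bytes > B = 4, so hash it first: H(key) = 03 8e, then zero-pad to 4 bytes: K' = 03 8e 00 00.
K' ⊕ ipad = 35 b8 36 36; K' ⊕ opad = 5f d2 5c 5c.
m1: inner = H(35 b8 36 36 46 52) = 01 f1; tag = H(5f d2 5c 5c 01 f1) = 02db
m2: inner = H(35 b8 36 36 cb 30) = 02 54; tag = H(5f d2 5c 5c 02 54) = 023f ← matches
m3: inner = H(35 b8 36 36 cc 59) = 02 7e; tag = H(5f d2 5c 5c 02 7e) = 0269
m4: inner = H(35 b8 36 36 c3 ad) = 02 c9; tag = H(5f d2 5c 5c 02 c9) = 02b4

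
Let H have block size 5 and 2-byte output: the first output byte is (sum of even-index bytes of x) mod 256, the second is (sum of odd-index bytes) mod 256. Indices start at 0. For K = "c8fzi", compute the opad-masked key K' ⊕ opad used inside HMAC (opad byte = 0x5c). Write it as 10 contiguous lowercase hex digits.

Key "c8fzi" = 63 38 66 7a 69 is exactly B = 5 bytes: K' = 63 38 66 7a 69.
XOR each byte with 0x5c: 63⊕5c=3f, 38⊕5c=64, 66⊕5c=3a, 7a⊕5c=26, 69⊕5c=35.

3f643a2635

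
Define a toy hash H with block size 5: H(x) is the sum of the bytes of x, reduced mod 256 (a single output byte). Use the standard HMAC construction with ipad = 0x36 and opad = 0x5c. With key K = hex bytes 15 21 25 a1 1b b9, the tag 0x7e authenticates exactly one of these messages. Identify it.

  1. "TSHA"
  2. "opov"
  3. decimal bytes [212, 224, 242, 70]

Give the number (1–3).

Key hex bytes 15 21 25 a1 1b b9 is 6 bytes > B = 5, so hash it first: H(key) = d0, then zero-pad to 5 bytes: K' = d0 00 00 00 00.
K' ⊕ ipad = e6 36 36 36 36; K' ⊕ opad = 8c 5c 5c 5c 5c.
m1: inner = H(e6 36 36 36 36 54 53 48 41) = ee; tag = H(8c 5c 5c 5c 5c ee) = ea
m2: inner = H(e6 36 36 36 36 6f 70 6f 76) = 82; tag = H(8c 5c 5c 5c 5c 82) = 7e ← matches
m3: inner = H(e6 36 36 36 36 d4 e0 f2 46) = aa; tag = H(8c 5c 5c 5c 5c aa) = a6

2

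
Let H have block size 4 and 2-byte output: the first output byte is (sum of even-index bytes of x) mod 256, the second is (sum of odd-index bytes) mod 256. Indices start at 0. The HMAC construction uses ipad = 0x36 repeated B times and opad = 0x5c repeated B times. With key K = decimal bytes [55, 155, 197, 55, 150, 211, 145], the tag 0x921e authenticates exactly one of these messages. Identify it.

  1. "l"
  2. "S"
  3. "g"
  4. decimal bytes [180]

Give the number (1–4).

1

Key decimal bytes [55, 155, 197, 55, 150, 211, 145] = 37 9b c5 37 96 d3 91 is 7 bytes > B = 4, so hash it first: H(key) = 23 a5, then zero-pad to 4 bytes: K' = 23 a5 00 00.
K' ⊕ ipad = 15 93 36 36; K' ⊕ opad = 7f f9 5c 5c.
m1: inner = H(15 93 36 36 6c) = b7 c9; tag = H(7f f9 5c 5c b7 c9) = 921e ← matches
m2: inner = H(15 93 36 36 53) = 9e c9; tag = H(7f f9 5c 5c 9e c9) = 791e
m3: inner = H(15 93 36 36 67) = b2 c9; tag = H(7f f9 5c 5c b2 c9) = 8d1e
m4: inner = H(15 93 36 36 b4) = ff c9; tag = H(7f f9 5c 5c ff c9) = da1e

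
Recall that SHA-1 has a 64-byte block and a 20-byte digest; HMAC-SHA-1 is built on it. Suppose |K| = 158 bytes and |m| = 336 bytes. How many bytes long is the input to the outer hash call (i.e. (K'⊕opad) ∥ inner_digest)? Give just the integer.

84

Key is 158 > 64 bytes, so it is hashed to 20 bytes then zero-padded to 64: |K'| = 64.
Outer input = (K'⊕opad) ∥ H(inner) → 64 + 20 = 84 bytes.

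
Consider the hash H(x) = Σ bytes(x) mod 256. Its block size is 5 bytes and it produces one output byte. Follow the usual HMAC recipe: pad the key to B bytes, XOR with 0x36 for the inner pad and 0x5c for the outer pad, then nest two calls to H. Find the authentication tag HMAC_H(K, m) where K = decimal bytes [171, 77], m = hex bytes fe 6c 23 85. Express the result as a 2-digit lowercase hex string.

Key decimal bytes [171, 77] = ab 4d is 2 bytes ≤ B = 5; zero-pad to 5 bytes: K' = ab 4d 00 00 00.
K' ⊕ ipad = 9d 7b 36 36 36.  K' ⊕ opad = f7 11 5c 5c 5c.
Inner input = (K'⊕ipad) ∥ m = 9d 7b 36 36 36 ∥ fe 6c 23 85.
Inner hash: sum = 157+123+54+54+54+254+108+35+133 = 972; mod 256 = 204 → cc.
Outer input = (K'⊕opad) ∥ inner = f7 11 5c 5c 5c ∥ cc.
Outer hash (tag): sum = 247+17+92+92+92+204 = 744; mod 256 = 232 → e8.

e8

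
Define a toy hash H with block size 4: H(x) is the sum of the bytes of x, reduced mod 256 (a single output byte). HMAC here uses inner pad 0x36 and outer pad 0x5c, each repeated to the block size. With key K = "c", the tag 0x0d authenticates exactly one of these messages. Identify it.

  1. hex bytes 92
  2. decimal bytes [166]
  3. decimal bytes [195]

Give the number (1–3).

Key "c" = 63 is 1 byte ≤ B = 4; zero-pad to 4 bytes: K' = 63 00 00 00.
K' ⊕ ipad = 55 36 36 36; K' ⊕ opad = 3f 5c 5c 5c.
m1: inner = H(55 36 36 36 92) = 89; tag = H(3f 5c 5c 5c 89) = dc
m2: inner = H(55 36 36 36 a6) = 9d; tag = H(3f 5c 5c 5c 9d) = f0
m3: inner = H(55 36 36 36 c3) = ba; tag = H(3f 5c 5c 5c ba) = 0d ← matches

3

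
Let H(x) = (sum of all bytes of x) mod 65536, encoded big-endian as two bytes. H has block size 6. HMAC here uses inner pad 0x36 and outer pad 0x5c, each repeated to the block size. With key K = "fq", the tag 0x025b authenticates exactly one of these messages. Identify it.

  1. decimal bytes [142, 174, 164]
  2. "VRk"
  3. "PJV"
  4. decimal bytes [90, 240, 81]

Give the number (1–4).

2

Key "fq" = 66 71 is 2 bytes ≤ B = 6; zero-pad to 6 bytes: K' = 66 71 00 00 00 00.
K' ⊕ ipad = 50 47 36 36 36 36; K' ⊕ opad = 3a 2d 5c 5c 5c 5c.
m1: inner = H(50 47 36 36 36 36 8e ae a4) = 03 4f; tag = H(3a 2d 5c 5c 5c 5c 03 4f) = 0229
m2: inner = H(50 47 36 36 36 36 56 52 6b) = 02 82; tag = H(3a 2d 5c 5c 5c 5c 02 82) = 025b ← matches
m3: inner = H(50 47 36 36 36 36 50 4a 56) = 02 5f; tag = H(3a 2d 5c 5c 5c 5c 02 5f) = 0238
m4: inner = H(50 47 36 36 36 36 5a f0 51) = 03 0a; tag = H(3a 2d 5c 5c 5c 5c 03 0a) = 01e4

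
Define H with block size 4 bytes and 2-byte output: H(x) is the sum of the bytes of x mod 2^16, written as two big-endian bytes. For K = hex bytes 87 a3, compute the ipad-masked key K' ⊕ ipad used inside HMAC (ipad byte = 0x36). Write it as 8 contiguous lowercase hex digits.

Key hex bytes 87 a3 is 2 bytes ≤ B = 4; zero-pad to 4 bytes: K' = 87 a3 00 00.
XOR each byte with 0x36: 87⊕36=b1, a3⊕36=95, 00⊕36=36, 00⊕36=36.

b1953636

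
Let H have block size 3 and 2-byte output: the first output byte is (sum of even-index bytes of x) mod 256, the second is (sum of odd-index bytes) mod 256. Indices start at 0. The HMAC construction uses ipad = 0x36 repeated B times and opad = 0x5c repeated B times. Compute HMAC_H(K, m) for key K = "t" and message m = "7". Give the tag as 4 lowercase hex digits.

f1d4

Key "t" = 74 is 1 byte ≤ B = 3; zero-pad to 3 bytes: K' = 74 00 00.
K' ⊕ ipad = 42 36 36.  K' ⊕ opad = 28 5c 5c.
Inner input = (K'⊕ipad) ∥ m = 42 36 36 ∥ 37.
Inner hash: even-index sum = 120 mod 256 = 120; odd-index sum = 109 mod 256 = 109 → 78 6d.
Outer input = (K'⊕opad) ∥ inner = 28 5c 5c ∥ 78 6d.
Outer hash (tag): even-index sum = 241 mod 256 = 241; odd-index sum = 212 mod 256 = 212 → f1 d4.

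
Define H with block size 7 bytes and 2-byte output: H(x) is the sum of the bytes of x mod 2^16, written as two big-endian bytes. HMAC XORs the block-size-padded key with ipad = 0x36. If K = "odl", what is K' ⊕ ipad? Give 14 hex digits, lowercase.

Key "odl" = 6f 64 6c is 3 bytes ≤ B = 7; zero-pad to 7 bytes: K' = 6f 64 6c 00 00 00 00.
XOR each byte with 0x36: 6f⊕36=59, 64⊕36=52, 6c⊕36=5a, 00⊕36=36, 00⊕36=36, 00⊕36=36, 00⊕36=36.

59525a36363636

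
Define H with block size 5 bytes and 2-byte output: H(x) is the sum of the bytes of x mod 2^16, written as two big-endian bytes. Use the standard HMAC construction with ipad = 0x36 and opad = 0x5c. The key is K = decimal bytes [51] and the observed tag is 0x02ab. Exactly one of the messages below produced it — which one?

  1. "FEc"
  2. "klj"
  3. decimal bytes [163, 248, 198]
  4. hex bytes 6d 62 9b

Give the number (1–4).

1

Key decimal bytes [51] = 33 is 1 byte ≤ B = 5; zero-pad to 5 bytes: K' = 33 00 00 00 00.
K' ⊕ ipad = 05 36 36 36 36; K' ⊕ opad = 6f 5c 5c 5c 5c.
m1: inner = H(05 36 36 36 36 46 45 63) = 01 cb; tag = H(6f 5c 5c 5c 5c 01 cb) = 02ab ← matches
m2: inner = H(05 36 36 36 36 6b 6c 6a) = 02 1e; tag = H(6f 5c 5c 5c 5c 02 1e) = 01ff
m3: inner = H(05 36 36 36 36 a3 f8 c6) = 03 3e; tag = H(6f 5c 5c 5c 5c 03 3e) = 0220
m4: inner = H(05 36 36 36 36 6d 62 9b) = 02 47; tag = H(6f 5c 5c 5c 5c 02 47) = 0228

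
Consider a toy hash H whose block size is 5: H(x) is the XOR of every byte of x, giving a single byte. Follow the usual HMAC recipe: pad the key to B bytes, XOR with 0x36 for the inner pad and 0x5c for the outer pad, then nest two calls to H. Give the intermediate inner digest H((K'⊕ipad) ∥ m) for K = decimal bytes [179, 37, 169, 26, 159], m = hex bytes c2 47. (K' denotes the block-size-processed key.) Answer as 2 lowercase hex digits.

09

Key decimal bytes [179, 37, 169, 26, 159] = b3 25 a9 1a 9f is exactly B = 5 bytes: K' = b3 25 a9 1a 9f.
K' ⊕ ipad = 85 13 9f 2c a9.
Inner input = 85 13 9f 2c a9 ∥ c2 47.
Inner hash: XOR 85⊕13⊕9f⊕2c⊕a9⊕c2⊕47 = 09.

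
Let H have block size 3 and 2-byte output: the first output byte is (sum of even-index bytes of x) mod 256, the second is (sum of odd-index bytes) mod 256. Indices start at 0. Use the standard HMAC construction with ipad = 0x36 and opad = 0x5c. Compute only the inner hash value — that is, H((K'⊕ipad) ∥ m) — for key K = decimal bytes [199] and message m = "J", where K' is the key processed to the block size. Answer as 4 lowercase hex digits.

Key decimal bytes [199] = c7 is 1 byte ≤ B = 3; zero-pad to 3 bytes: K' = c7 00 00.
K' ⊕ ipad = f1 36 36.
Inner input = f1 36 36 ∥ 4a.
Inner hash: even-index sum = 295 mod 256 = 39; odd-index sum = 128 mod 256 = 128 → 27 80.

2780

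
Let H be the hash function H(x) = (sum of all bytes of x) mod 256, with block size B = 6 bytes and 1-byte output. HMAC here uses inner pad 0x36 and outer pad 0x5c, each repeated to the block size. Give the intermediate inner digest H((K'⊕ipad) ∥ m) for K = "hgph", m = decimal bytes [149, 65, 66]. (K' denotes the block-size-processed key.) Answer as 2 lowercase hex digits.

Key "hgph" = 68 67 70 68 is 4 bytes ≤ B = 6; zero-pad to 6 bytes: K' = 68 67 70 68 00 00.
K' ⊕ ipad = 5e 51 46 5e 36 36.
Inner input = 5e 51 46 5e 36 36 ∥ 95 41 42.
Inner hash: sum = 94+81+70+94+54+54+149+65+66 = 727; mod 256 = 215 → d7.

d7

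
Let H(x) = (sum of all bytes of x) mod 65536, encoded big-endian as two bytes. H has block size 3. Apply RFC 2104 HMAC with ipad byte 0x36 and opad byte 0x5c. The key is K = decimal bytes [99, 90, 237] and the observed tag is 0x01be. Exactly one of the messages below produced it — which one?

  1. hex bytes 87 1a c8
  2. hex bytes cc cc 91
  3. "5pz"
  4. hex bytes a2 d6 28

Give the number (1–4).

Key decimal bytes [99, 90, 237] = 63 5a ed is exactly B = 3 bytes: K' = 63 5a ed.
K' ⊕ ipad = 55 6c db; K' ⊕ opad = 3f 06 b1.
m1: inner = H(55 6c db 87 1a c8) = 03 05; tag = H(3f 06 b1 03 05) = 00fe
m2: inner = H(55 6c db cc cc 91) = 03 c5; tag = H(3f 06 b1 03 c5) = 01be ← matches
m3: inner = H(55 6c db 35 70 7a) = 02 bb; tag = H(3f 06 b1 02 bb) = 01b3
m4: inner = H(55 6c db a2 d6 28) = 03 3c; tag = H(3f 06 b1 03 3c) = 0135

2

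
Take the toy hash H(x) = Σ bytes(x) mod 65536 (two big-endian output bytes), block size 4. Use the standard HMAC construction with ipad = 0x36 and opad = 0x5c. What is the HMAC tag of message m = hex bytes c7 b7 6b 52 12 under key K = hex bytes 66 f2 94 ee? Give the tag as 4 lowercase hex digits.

0341

Key hex bytes 66 f2 94 ee is exactly B = 4 bytes: K' = 66 f2 94 ee.
K' ⊕ ipad = 50 c4 a2 d8.  K' ⊕ opad = 3a ae c8 b2.
Inner input = (K'⊕ipad) ∥ m = 50 c4 a2 d8 ∥ c7 b7 6b 52 12.
Inner hash: sum = 80+196+162+216+199+183+107+82+18 = 1243 → 04 db.
Outer input = (K'⊕opad) ∥ inner = 3a ae c8 b2 ∥ 04 db.
Outer hash (tag): sum = 58+174+200+178+4+219 = 833 → 03 41.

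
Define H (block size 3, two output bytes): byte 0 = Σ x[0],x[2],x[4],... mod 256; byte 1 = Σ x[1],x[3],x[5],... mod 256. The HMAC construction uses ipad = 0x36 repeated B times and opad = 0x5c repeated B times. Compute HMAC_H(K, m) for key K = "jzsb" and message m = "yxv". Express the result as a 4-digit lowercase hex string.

b619

Key "jzsb" = 6a 7a 73 62 is 4 bytes > B = 3, so hash it first: H(key) = dd dc, then zero-pad to 3 bytes: K' = dd dc 00.
K' ⊕ ipad = eb ea 36.  K' ⊕ opad = 81 80 5c.
Inner input = (K'⊕ipad) ∥ m = eb ea 36 ∥ 79 78 76.
Inner hash: even-index sum = 409 mod 256 = 153; odd-index sum = 473 mod 256 = 217 → 99 d9.
Outer input = (K'⊕opad) ∥ inner = 81 80 5c ∥ 99 d9.
Outer hash (tag): even-index sum = 438 mod 256 = 182; odd-index sum = 281 mod 256 = 25 → b6 19.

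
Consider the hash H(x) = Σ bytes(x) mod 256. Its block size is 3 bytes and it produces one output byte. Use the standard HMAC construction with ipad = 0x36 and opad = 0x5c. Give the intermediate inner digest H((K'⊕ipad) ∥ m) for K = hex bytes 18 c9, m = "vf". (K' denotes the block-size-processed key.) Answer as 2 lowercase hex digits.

3f

Key hex bytes 18 c9 is 2 bytes ≤ B = 3; zero-pad to 3 bytes: K' = 18 c9 00.
K' ⊕ ipad = 2e ff 36.
Inner input = 2e ff 36 ∥ 76 66.
Inner hash: sum = 46+255+54+118+102 = 575; mod 256 = 63 → 3f.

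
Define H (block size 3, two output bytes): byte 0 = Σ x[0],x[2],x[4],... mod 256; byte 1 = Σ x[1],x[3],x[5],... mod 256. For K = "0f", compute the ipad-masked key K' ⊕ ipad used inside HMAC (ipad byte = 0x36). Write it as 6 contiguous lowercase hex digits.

065036

Key "0f" = 30 66 is 2 bytes ≤ B = 3; zero-pad to 3 bytes: K' = 30 66 00.
XOR each byte with 0x36: 30⊕36=06, 66⊕36=50, 00⊕36=36.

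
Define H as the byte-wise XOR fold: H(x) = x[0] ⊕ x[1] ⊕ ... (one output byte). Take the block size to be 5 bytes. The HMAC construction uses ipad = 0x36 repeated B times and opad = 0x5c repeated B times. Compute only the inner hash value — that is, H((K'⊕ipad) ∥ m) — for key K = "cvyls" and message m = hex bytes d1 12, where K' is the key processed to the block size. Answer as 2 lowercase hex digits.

86

Key "cvyls" = 63 76 79 6c 73 is exactly B = 5 bytes: K' = 63 76 79 6c 73.
K' ⊕ ipad = 55 40 4f 5a 45.
Inner input = 55 40 4f 5a 45 ∥ d1 12.
Inner hash: XOR 55⊕40⊕4f⊕5a⊕45⊕d1⊕12 = 86.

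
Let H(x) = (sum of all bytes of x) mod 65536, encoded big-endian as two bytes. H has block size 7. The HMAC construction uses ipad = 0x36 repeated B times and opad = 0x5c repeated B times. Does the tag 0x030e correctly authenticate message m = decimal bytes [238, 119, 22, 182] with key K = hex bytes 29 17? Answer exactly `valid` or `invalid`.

valid

Key hex bytes 29 17 is 2 bytes ≤ B = 7; zero-pad to 7 bytes: K' = 29 17 00 00 00 00 00.
K' ⊕ ipad = 1f 21 36 36 36 36 36; K' ⊕ opad = 75 4b 5c 5c 5c 5c 5c.
Inner hash: sum = 31+33+54+54+54+54+54+238+119+22+182 = 895 → 03 7f.
Outer hash (recomputed tag): sum = 117+75+92+92+92+92+92+3+127 = 782 → 03 0e.
Recomputed tag = 030e; claimed = 030e → match.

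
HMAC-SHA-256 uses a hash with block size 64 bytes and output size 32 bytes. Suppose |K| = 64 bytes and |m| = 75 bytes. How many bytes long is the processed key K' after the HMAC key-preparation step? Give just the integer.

Key is 64 ≤ 64 bytes, zero-padded: |K'| = 64.

64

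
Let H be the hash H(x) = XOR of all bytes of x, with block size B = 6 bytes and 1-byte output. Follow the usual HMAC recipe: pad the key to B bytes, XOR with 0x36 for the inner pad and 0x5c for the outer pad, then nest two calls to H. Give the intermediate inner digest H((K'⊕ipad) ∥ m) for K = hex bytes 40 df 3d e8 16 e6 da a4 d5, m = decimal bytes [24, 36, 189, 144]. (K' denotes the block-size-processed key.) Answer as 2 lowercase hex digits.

Key hex bytes 40 df 3d e8 16 e6 da a4 d5 is 9 bytes > B = 6, so hash it first: H(key) = 11, then zero-pad to 6 bytes: K' = 11 00 00 00 00 00.
K' ⊕ ipad = 27 36 36 36 36 36.
Inner input = 27 36 36 36 36 36 ∥ 18 24 bd 90.
Inner hash: XOR 27⊕36⊕36⊕36⊕36⊕36⊕18⊕24⊕bd⊕90 = 00.

00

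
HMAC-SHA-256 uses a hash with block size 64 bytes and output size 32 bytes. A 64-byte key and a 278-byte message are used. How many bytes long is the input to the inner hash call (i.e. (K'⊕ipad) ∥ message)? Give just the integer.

342

Key is 64 ≤ 64 bytes, zero-padded: |K'| = 64.
Inner input = (K'⊕ipad) ∥ m → 64 + 278 = 342 bytes.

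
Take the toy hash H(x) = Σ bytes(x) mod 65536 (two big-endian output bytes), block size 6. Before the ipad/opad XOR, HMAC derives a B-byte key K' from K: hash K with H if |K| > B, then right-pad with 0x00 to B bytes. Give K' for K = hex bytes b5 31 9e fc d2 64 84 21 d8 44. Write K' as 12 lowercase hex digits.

057700000000

|K| = 10 > B = 6, so first hash the key.
H(K): sum = 181+49+158+252+210+100+132+33+216+68 = 1399 → 05 77.
Zero-pad H(K) = 05 77 to 6 bytes: K' = 05 77 00 00 00 00.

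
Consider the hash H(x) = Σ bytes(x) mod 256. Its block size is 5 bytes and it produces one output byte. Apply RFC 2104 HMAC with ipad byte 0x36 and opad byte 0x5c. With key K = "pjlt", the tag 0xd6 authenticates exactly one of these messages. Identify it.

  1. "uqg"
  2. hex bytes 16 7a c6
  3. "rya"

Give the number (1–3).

Key "pjlt" = 70 6a 6c 74 is 4 bytes ≤ B = 5; zero-pad to 5 bytes: K' = 70 6a 6c 74 00.
K' ⊕ ipad = 46 5c 5a 42 36; K' ⊕ opad = 2c 36 30 28 5c.
m1: inner = H(46 5c 5a 42 36 75 71 67) = c1; tag = H(2c 36 30 28 5c c1) = d7
m2: inner = H(46 5c 5a 42 36 16 7a c6) = ca; tag = H(2c 36 30 28 5c ca) = e0
m3: inner = H(46 5c 5a 42 36 72 79 61) = c0; tag = H(2c 36 30 28 5c c0) = d6 ← matches

3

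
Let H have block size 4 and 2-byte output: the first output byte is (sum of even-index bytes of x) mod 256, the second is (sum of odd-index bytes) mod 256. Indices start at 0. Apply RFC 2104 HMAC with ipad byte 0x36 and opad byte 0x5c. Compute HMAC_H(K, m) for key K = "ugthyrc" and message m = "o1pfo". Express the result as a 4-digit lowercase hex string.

Key "ugthyrc" = 75 67 74 68 79 72 63 is 7 bytes > B = 4, so hash it first: H(key) = c5 41, then zero-pad to 4 bytes: K' = c5 41 00 00.
K' ⊕ ipad = f3 77 36 36.  K' ⊕ opad = 99 1d 5c 5c.
Inner input = (K'⊕ipad) ∥ m = f3 77 36 36 ∥ 6f 31 70 66 6f.
Inner hash: even-index sum = 631 mod 256 = 119; odd-index sum = 324 mod 256 = 68 → 77 44.
Outer input = (K'⊕opad) ∥ inner = 99 1d 5c 5c ∥ 77 44.
Outer hash (tag): even-index sum = 364 mod 256 = 108; odd-index sum = 189 mod 256 = 189 → 6c bd.

6cbd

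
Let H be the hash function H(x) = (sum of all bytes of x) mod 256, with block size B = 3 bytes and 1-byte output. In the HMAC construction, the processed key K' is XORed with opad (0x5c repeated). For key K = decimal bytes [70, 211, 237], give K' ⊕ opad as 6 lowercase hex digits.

Key decimal bytes [70, 211, 237] = 46 d3 ed is exactly B = 3 bytes: K' = 46 d3 ed.
XOR each byte with 0x5c: 46⊕5c=1a, d3⊕5c=8f, ed⊕5c=b1.

1a8fb1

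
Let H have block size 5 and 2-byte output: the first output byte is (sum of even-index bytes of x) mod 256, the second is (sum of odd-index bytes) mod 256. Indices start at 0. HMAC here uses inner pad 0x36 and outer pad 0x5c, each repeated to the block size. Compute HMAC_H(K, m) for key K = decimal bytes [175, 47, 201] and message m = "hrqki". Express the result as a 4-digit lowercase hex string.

Key decimal bytes [175, 47, 201] = af 2f c9 is 3 bytes ≤ B = 5; zero-pad to 5 bytes: K' = af 2f c9 00 00.
K' ⊕ ipad = 99 19 ff 36 36.  K' ⊕ opad = f3 73 95 5c 5c.
Inner input = (K'⊕ipad) ∥ m = 99 19 ff 36 36 ∥ 68 72 71 6b 69.
Inner hash: even-index sum = 683 mod 256 = 171; odd-index sum = 401 mod 256 = 145 → ab 91.
Outer input = (K'⊕opad) ∥ inner = f3 73 95 5c 5c ∥ ab 91.
Outer hash (tag): even-index sum = 629 mod 256 = 117; odd-index sum = 378 mod 256 = 122 → 75 7a.

757a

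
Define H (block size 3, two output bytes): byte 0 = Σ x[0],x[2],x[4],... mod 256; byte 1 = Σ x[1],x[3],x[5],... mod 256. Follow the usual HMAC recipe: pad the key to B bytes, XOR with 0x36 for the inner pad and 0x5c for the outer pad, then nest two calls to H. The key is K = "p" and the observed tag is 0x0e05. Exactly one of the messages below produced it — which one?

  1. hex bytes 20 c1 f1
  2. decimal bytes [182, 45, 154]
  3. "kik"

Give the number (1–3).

Key "p" = 70 is 1 byte ≤ B = 3; zero-pad to 3 bytes: K' = 70 00 00.
K' ⊕ ipad = 46 36 36; K' ⊕ opad = 2c 5c 5c.
m1: inner = H(46 36 36 20 c1 f1) = 3d 47; tag = H(2c 5c 5c 3d 47) = cf99
m2: inner = H(46 36 36 b6 2d 9a) = a9 86; tag = H(2c 5c 5c a9 86) = 0e05 ← matches
m3: inner = H(46 36 36 6b 69 6b) = e5 0c; tag = H(2c 5c 5c e5 0c) = 9441

2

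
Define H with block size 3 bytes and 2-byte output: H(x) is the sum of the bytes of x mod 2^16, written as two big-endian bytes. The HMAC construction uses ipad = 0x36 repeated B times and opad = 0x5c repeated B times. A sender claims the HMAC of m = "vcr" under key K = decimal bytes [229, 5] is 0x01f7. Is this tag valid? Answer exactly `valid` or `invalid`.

valid

Key decimal bytes [229, 5] = e5 05 is 2 bytes ≤ B = 3; zero-pad to 3 bytes: K' = e5 05 00.
K' ⊕ ipad = d3 33 36; K' ⊕ opad = b9 59 5c.
Inner hash: sum = 211+51+54+118+99+114 = 647 → 02 87.
Outer hash (recomputed tag): sum = 185+89+92+2+135 = 503 → 01 f7.
Recomputed tag = 01f7; claimed = 01f7 → match.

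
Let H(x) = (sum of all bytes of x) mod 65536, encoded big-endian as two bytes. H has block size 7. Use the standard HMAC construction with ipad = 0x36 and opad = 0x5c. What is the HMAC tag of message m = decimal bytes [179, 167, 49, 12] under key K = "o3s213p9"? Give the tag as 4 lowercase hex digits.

Key "o3s213p9" = 6f 33 73 32 31 33 70 39 is 8 bytes > B = 7, so hash it first: H(key) = 02 54, then zero-pad to 7 bytes: K' = 02 54 00 00 00 00 00.
K' ⊕ ipad = 34 62 36 36 36 36 36.  K' ⊕ opad = 5e 08 5c 5c 5c 5c 5c.
Inner input = (K'⊕ipad) ∥ m = 34 62 36 36 36 36 36 ∥ b3 a7 31 0c.
Inner hash: sum = 52+98+54+54+54+54+54+179+167+49+12 = 827 → 03 3b.
Outer input = (K'⊕opad) ∥ inner = 5e 08 5c 5c 5c 5c 5c ∥ 03 3b.
Outer hash (tag): sum = 94+8+92+92+92+92+92+3+59 = 624 → 02 70.

0270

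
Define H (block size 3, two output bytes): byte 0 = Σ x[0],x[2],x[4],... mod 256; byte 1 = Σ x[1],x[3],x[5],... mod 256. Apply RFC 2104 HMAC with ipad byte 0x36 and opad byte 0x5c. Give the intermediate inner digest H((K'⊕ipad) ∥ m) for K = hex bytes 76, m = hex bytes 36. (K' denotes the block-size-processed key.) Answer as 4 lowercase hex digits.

766c

Key hex bytes 76 is 1 byte ≤ B = 3; zero-pad to 3 bytes: K' = 76 00 00.
K' ⊕ ipad = 40 36 36.
Inner input = 40 36 36 ∥ 36.
Inner hash: even-index sum = 118 mod 256 = 118; odd-index sum = 108 mod 256 = 108 → 76 6c.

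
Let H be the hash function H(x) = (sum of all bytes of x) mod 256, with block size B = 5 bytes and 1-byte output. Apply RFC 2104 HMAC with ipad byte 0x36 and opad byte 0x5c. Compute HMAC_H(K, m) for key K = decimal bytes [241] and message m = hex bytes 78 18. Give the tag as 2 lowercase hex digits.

4c

Key decimal bytes [241] = f1 is 1 byte ≤ B = 5; zero-pad to 5 bytes: K' = f1 00 00 00 00.
K' ⊕ ipad = c7 36 36 36 36.  K' ⊕ opad = ad 5c 5c 5c 5c.
Inner input = (K'⊕ipad) ∥ m = c7 36 36 36 36 ∥ 78 18.
Inner hash: sum = 199+54+54+54+54+120+24 = 559; mod 256 = 47 → 2f.
Outer input = (K'⊕opad) ∥ inner = ad 5c 5c 5c 5c ∥ 2f.
Outer hash (tag): sum = 173+92+92+92+92+47 = 588; mod 256 = 76 → 4c.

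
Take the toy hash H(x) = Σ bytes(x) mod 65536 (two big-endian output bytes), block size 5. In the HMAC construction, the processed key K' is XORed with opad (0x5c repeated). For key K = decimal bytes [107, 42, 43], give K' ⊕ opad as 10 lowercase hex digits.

3776775c5c

Key decimal bytes [107, 42, 43] = 6b 2a 2b is 3 bytes ≤ B = 5; zero-pad to 5 bytes: K' = 6b 2a 2b 00 00.
XOR each byte with 0x5c: 6b⊕5c=37, 2a⊕5c=76, 2b⊕5c=77, 00⊕5c=5c, 00⊕5c=5c.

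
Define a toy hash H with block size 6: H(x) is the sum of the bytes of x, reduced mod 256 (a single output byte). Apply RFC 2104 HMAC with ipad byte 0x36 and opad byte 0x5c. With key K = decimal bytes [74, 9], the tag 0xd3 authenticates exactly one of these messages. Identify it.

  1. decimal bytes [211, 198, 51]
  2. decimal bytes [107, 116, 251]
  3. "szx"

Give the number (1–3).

3

Key decimal bytes [74, 9] = 4a 09 is 2 bytes ≤ B = 6; zero-pad to 6 bytes: K' = 4a 09 00 00 00 00.
K' ⊕ ipad = 7c 3f 36 36 36 36; K' ⊕ opad = 16 55 5c 5c 5c 5c.
m1: inner = H(7c 3f 36 36 36 36 d3 c6 33) = 5f; tag = H(16 55 5c 5c 5c 5c 5f) = 3a
m2: inner = H(7c 3f 36 36 36 36 6b 74 fb) = 6d; tag = H(16 55 5c 5c 5c 5c 6d) = 48
m3: inner = H(7c 3f 36 36 36 36 73 7a 78) = f8; tag = H(16 55 5c 5c 5c 5c f8) = d3 ← matches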